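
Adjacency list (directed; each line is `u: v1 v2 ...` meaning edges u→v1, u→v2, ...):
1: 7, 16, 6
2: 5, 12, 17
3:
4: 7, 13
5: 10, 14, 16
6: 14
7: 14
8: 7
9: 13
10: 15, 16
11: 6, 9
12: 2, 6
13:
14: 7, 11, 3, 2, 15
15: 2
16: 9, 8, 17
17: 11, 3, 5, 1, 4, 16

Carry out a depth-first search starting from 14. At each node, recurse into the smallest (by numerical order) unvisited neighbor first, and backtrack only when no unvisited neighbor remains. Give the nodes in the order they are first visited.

14 2 5 10 15 16 8 7 9 13 17 1 6 3 4 11 12

Visit 14
14 → 2
2 → 5
5 → 10
10 → 15
10 → 16
16 → 8
8 → 7
16 → 9
9 → 13
16 → 17
17 → 1
1 → 6
17 → 3
17 → 4
17 → 11
2 → 12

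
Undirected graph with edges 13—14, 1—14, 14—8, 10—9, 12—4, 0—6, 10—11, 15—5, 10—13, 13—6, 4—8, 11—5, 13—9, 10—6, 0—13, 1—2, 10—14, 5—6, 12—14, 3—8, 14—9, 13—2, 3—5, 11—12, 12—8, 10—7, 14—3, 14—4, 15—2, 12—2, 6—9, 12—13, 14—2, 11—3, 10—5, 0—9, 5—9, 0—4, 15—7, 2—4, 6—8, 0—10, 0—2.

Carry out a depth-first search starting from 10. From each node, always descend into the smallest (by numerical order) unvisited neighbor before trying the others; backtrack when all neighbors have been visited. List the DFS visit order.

10, 0, 2, 1, 14, 3, 5, 6, 8, 4, 12, 11, 13, 9, 15, 7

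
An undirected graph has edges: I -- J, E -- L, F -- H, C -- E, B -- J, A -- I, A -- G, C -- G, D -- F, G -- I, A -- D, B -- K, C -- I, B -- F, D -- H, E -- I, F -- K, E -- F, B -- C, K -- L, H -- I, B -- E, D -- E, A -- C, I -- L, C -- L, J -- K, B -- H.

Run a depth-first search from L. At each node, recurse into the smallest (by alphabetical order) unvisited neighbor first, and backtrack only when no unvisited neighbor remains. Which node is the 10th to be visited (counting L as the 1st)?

G

Visit L
L → C
C → A
A → D
D → E
E → B
B → F
F → H
H → I
I → G
I → J
J → K

Visit order: L, C, A, D, E, B, F, H, I, G, J, K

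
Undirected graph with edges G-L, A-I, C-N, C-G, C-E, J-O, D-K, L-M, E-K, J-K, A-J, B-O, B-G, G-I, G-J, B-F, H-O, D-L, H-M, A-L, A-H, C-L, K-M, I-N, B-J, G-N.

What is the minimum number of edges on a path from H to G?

Level 0: H
Level 1: A, M, O
Level 2: B, I, J, K, L
Level 3: C, D, E, F, G, N
G first appears at level 3.

3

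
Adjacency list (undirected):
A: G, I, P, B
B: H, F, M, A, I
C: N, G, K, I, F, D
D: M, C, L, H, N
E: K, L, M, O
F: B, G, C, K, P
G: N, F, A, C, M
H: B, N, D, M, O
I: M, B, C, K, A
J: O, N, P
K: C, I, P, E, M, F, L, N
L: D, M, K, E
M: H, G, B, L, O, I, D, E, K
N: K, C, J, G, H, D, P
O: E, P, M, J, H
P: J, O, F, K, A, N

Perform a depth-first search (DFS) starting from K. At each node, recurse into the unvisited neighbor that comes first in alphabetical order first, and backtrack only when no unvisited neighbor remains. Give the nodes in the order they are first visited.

K, C, D, H, B, A, G, F, P, J, N, O, E, L, M, I

Visit K
K → C
C → D
D → H
H → B
B → A
A → G
G → F
F → P
P → J
J → N
J → O
O → E
E → L
L → M
M → I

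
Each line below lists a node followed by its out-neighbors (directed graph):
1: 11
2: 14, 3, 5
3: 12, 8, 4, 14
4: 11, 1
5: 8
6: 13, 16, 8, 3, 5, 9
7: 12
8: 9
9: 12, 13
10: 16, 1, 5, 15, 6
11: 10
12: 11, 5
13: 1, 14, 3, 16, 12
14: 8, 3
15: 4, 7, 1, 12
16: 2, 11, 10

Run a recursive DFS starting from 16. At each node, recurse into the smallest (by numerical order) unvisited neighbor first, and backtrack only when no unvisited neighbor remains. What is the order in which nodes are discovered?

16, 2, 3, 4, 1, 11, 10, 5, 8, 9, 12, 13, 14, 6, 15, 7

Visit 16
16 → 2
2 → 3
3 → 4
4 → 1
1 → 11
11 → 10
10 → 5
5 → 8
8 → 9
9 → 12
9 → 13
13 → 14
10 → 6
10 → 15
15 → 7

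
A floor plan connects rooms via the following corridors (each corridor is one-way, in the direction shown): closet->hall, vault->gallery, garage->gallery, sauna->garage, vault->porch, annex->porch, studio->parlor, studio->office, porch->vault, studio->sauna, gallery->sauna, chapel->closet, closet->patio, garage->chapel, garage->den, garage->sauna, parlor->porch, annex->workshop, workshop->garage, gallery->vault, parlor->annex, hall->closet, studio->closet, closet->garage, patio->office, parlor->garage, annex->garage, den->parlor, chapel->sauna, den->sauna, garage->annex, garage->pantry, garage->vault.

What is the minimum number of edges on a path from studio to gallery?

Level 0: studio
Level 1: closet, office, parlor, sauna
Level 2: annex, garage, hall, patio, porch
Level 3: chapel, den, gallery, pantry, vault, workshop
gallery first appears at level 3.

3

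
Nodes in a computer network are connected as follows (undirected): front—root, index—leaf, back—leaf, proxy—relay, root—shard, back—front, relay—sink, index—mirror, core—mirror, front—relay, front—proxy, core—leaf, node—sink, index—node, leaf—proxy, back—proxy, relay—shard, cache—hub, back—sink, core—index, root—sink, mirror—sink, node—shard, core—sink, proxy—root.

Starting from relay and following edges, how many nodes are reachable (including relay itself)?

12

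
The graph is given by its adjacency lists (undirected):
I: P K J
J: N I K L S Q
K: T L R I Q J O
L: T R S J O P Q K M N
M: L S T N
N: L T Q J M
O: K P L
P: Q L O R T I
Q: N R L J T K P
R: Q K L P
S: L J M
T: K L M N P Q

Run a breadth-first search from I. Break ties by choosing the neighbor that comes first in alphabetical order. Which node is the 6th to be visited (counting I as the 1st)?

Visit I; enqueue J, K, P → queue [J, K, P]
Visit J; enqueue L, N, Q, S → queue [K, P, L, N, Q, S]
Visit K; enqueue O, R, T → queue [P, L, N, Q, S, O, R, T]
Visit P → queue [L, N, Q, S, O, R, T]
Visit L; enqueue M → queue [N, Q, S, O, R, T, M]
Visit N → queue [Q, S, O, R, T, M]
Visit Q → queue [S, O, R, T, M]
Visit S → queue [O, R, T, M]
Visit O → queue [R, T, M]
Visit R → queue [T, M]
Visit T → queue [M]
Visit M → queue []

Visit order: I, J, K, P, L, N, Q, S, O, R, T, M

N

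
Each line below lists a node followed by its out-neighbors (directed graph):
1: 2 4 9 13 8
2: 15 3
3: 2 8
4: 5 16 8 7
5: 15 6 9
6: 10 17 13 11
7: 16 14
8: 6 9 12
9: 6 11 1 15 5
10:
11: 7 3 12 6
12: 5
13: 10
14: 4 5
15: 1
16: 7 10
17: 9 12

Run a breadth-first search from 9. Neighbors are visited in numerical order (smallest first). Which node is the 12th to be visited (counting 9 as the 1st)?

Visit 9; enqueue 1, 5, 6, 11, 15 → queue [1, 5, 6, 11, 15]
Visit 1; enqueue 2, 4, 8, 13 → queue [5, 6, 11, 15, 2, 4, 8, 13]
Visit 5 → queue [6, 11, 15, 2, 4, 8, 13]
Visit 6; enqueue 10, 17 → queue [11, 15, 2, 4, 8, 13, 10, 17]
Visit 11; enqueue 3, 7, 12 → queue [15, 2, 4, 8, 13, 10, 17, 3, 7, 12]
Visit 15 → queue [2, 4, 8, 13, 10, 17, 3, 7, 12]
Visit 2 → queue [4, 8, 13, 10, 17, 3, 7, 12]
Visit 4; enqueue 16 → queue [8, 13, 10, 17, 3, 7, 12, 16]
Visit 8 → queue [13, 10, 17, 3, 7, 12, 16]
Visit 13 → queue [10, 17, 3, 7, 12, 16]
Visit 10 → queue [17, 3, 7, 12, 16]
Visit 17 → queue [3, 7, 12, 16]
Visit 3 → queue [7, 12, 16]
Visit 7; enqueue 14 → queue [12, 16, 14]
Visit 12 → queue [16, 14]
Visit 16 → queue [14]
Visit 14 → queue []

Visit order: 9, 1, 5, 6, 11, 15, 2, 4, 8, 13, 10, 17, 3, 7, 12, 16, 14

17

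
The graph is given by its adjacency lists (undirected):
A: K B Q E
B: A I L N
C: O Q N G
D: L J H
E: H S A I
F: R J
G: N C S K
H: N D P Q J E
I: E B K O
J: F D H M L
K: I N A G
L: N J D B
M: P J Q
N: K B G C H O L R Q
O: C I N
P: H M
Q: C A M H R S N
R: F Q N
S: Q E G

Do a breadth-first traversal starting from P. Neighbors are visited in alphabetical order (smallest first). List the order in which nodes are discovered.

P, H, M, D, E, J, N, Q, L, A, I, S, F, B, C, G, K, O, R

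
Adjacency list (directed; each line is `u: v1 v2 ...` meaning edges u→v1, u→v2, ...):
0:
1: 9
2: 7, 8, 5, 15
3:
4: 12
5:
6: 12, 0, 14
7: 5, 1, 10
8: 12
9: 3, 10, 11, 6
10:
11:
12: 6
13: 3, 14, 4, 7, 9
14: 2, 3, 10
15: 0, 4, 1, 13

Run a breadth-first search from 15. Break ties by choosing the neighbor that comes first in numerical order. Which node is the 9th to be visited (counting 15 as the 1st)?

7

Visit 15; enqueue 0, 1, 4, 13 → queue [0, 1, 4, 13]
Visit 0 → queue [1, 4, 13]
Visit 1; enqueue 9 → queue [4, 13, 9]
Visit 4; enqueue 12 → queue [13, 9, 12]
Visit 13; enqueue 3, 7, 14 → queue [9, 12, 3, 7, 14]
Visit 9; enqueue 6, 10, 11 → queue [12, 3, 7, 14, 6, 10, 11]
Visit 12 → queue [3, 7, 14, 6, 10, 11]
Visit 3 → queue [7, 14, 6, 10, 11]
Visit 7; enqueue 5 → queue [14, 6, 10, 11, 5]
Visit 14; enqueue 2 → queue [6, 10, 11, 5, 2]
Visit 6 → queue [10, 11, 5, 2]
Visit 10 → queue [11, 5, 2]
Visit 11 → queue [5, 2]
Visit 5 → queue [2]
Visit 2; enqueue 8 → queue [8]
Visit 8 → queue []

Visit order: 15, 0, 1, 4, 13, 9, 12, 3, 7, 14, 6, 10, 11, 5, 2, 8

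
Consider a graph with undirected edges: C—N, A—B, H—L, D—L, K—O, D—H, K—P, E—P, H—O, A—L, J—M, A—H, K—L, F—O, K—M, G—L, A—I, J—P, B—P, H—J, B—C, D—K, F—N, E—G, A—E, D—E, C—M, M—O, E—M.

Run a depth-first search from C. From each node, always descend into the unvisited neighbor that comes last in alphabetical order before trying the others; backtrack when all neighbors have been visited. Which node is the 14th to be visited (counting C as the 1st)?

Visit C
C → N
N → F
F → O
O → M
M → K
K → P
P → J
J → H
H → L
L → G
G → E
E → D
E → A
A → I
A → B

Visit order: C, N, F, O, M, K, P, J, H, L, G, E, D, A, I, B

A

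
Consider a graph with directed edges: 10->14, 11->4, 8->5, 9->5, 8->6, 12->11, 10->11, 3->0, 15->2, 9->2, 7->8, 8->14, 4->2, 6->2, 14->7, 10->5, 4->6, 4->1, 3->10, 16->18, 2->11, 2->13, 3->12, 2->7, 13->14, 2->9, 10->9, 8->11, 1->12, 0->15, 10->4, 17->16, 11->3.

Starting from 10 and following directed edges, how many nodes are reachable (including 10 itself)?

BFS from 10 visits: 10, 14, 11, 9, 5, 4, 7, 3, 2, 6, 1, 8, 12, 0, 13, 15
Reachable nodes: 16 of 19 total.

16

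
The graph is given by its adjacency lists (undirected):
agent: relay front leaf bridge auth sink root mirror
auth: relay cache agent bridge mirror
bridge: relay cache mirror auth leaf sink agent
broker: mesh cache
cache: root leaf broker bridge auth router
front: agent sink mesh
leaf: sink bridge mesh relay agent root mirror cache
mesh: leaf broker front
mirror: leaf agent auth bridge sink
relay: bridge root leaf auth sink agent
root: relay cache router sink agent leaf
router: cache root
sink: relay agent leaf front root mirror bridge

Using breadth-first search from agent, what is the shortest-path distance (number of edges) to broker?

Level 0: agent
Level 1: auth, bridge, front, leaf, mirror, relay, root, sink
Level 2: cache, mesh, router
Level 3: broker
broker first appears at level 3.

3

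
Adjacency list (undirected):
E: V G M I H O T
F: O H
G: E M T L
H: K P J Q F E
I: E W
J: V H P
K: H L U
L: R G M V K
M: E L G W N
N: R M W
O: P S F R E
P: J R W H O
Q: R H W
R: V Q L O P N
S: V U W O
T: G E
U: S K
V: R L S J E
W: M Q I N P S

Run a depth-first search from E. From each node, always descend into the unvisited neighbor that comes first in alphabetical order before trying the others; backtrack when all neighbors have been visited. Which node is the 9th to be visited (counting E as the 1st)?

J

Visit E
E → G
G → L
L → K
K → H
H → F
F → O
O → P
P → J
J → V
V → R
R → N
N → M
M → W
W → I
W → Q
W → S
S → U
G → T

Visit order: E, G, L, K, H, F, O, P, J, V, R, N, M, W, I, Q, S, U, T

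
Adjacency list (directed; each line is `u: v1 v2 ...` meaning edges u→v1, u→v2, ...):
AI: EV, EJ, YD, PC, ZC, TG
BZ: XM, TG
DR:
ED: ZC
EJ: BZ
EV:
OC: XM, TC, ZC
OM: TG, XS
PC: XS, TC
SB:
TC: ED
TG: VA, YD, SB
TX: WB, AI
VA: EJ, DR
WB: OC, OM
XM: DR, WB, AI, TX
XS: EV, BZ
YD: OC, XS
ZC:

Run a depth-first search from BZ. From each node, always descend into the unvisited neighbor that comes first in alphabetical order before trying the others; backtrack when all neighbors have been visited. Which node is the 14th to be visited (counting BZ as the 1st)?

EV

Visit BZ
BZ → TG
TG → SB
TG → VA
VA → DR
VA → EJ
TG → YD
YD → OC
OC → TC
TC → ED
ED → ZC
OC → XM
XM → AI
AI → EV
AI → PC
PC → XS
XM → TX
TX → WB
WB → OM

Visit order: BZ, TG, SB, VA, DR, EJ, YD, OC, TC, ED, ZC, XM, AI, EV, PC, XS, TX, WB, OM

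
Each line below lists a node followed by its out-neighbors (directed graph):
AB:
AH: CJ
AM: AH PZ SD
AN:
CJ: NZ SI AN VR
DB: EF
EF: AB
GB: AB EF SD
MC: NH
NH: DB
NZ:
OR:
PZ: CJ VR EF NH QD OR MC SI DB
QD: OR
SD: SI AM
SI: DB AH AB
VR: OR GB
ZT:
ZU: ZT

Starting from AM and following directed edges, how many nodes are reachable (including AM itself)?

17

BFS from AM visits: AM, AH, PZ, SD, CJ, VR, EF, NH, QD, OR, MC, SI, DB, NZ, AN, GB, AB
Reachable nodes: 17 of 19 total.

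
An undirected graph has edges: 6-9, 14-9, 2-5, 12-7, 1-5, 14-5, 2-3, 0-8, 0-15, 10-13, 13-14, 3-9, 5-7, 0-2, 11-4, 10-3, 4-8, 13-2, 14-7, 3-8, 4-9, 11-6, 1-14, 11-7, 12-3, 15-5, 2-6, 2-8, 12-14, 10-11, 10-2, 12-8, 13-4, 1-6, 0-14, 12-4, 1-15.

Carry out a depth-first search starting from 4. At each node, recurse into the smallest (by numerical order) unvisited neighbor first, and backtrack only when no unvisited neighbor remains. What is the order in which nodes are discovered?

Visit 4
4 → 8
8 → 0
0 → 2
2 → 3
3 → 9
9 → 6
6 → 1
1 → 5
5 → 7
7 → 11
11 → 10
10 → 13
13 → 14
14 → 12
5 → 15

4, 8, 0, 2, 3, 9, 6, 1, 5, 7, 11, 10, 13, 14, 12, 15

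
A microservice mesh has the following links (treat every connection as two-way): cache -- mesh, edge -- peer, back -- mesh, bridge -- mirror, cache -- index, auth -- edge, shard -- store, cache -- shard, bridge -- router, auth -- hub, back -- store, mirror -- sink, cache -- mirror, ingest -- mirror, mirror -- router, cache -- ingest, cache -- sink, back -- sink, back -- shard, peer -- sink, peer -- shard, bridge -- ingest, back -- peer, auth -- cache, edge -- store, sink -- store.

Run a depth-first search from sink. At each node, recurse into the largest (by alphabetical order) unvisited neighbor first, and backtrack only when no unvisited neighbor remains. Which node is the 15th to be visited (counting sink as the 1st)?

index

Visit sink
sink → store
store → shard
shard → peer
peer → edge
edge → auth
auth → hub
auth → cache
cache → mirror
mirror → router
router → bridge
bridge → ingest
cache → mesh
mesh → back
cache → index

Visit order: sink, store, shard, peer, edge, auth, hub, cache, mirror, router, bridge, ingest, mesh, back, index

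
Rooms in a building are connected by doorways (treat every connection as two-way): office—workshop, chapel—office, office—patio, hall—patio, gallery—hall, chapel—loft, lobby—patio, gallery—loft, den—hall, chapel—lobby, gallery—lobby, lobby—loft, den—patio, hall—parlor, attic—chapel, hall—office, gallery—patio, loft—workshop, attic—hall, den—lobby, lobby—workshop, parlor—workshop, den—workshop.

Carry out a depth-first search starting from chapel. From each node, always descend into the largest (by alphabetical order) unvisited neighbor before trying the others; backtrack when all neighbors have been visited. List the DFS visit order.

Visit chapel
chapel → office
office → workshop
workshop → parlor
parlor → hall
hall → patio
patio → lobby
lobby → loft
loft → gallery
lobby → den
hall → attic

chapel → office → workshop → parlor → hall → patio → lobby → loft → gallery → den → attic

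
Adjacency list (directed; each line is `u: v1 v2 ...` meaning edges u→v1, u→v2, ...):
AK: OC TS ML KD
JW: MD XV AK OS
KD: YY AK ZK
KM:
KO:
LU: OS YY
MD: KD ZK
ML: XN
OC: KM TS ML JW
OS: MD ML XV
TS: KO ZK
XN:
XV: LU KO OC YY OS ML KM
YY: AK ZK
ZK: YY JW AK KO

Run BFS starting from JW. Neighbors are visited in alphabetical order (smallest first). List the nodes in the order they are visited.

JW -> AK -> MD -> OS -> XV -> KD -> ML -> OC -> TS -> ZK -> KM -> KO -> LU -> YY -> XN

Visit JW; enqueue AK, MD, OS, XV → queue [AK, MD, OS, XV]
Visit AK; enqueue KD, ML, OC, TS → queue [MD, OS, XV, KD, ML, OC, TS]
Visit MD; enqueue ZK → queue [OS, XV, KD, ML, OC, TS, ZK]
Visit OS → queue [XV, KD, ML, OC, TS, ZK]
Visit XV; enqueue KM, KO, LU, YY → queue [KD, ML, OC, TS, ZK, KM, KO, LU, YY]
Visit KD → queue [ML, OC, TS, ZK, KM, KO, LU, YY]
Visit ML; enqueue XN → queue [OC, TS, ZK, KM, KO, LU, YY, XN]
Visit OC → queue [TS, ZK, KM, KO, LU, YY, XN]
Visit TS → queue [ZK, KM, KO, LU, YY, XN]
Visit ZK → queue [KM, KO, LU, YY, XN]
Visit KM → queue [KO, LU, YY, XN]
Visit KO → queue [LU, YY, XN]
Visit LU → queue [YY, XN]
Visit YY → queue [XN]
Visit XN → queue []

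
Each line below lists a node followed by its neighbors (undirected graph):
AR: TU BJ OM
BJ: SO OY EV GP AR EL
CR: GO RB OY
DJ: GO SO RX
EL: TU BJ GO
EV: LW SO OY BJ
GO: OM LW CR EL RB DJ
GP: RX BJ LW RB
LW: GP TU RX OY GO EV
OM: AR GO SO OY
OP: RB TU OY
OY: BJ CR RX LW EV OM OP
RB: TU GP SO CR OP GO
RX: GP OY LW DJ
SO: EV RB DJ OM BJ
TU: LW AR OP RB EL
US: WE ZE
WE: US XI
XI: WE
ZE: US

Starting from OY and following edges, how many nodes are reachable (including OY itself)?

16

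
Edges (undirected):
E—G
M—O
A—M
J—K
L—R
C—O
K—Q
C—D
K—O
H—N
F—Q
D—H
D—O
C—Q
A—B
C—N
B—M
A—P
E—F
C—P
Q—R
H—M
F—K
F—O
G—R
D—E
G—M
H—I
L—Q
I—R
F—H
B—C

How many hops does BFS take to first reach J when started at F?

2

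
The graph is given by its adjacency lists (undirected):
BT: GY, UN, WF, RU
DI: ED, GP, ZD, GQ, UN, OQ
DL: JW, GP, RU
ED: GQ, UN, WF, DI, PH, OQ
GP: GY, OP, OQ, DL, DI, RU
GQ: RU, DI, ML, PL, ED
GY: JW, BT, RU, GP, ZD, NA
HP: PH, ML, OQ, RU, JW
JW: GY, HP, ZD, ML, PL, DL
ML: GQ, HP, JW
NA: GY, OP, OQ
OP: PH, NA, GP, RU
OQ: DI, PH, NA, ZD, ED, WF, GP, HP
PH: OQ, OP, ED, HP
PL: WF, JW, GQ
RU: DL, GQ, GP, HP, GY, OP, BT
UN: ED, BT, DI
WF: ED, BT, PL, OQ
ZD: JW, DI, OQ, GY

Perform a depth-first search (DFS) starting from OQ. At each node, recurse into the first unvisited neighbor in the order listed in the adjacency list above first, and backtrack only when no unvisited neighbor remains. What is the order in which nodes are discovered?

Visit OQ
OQ → DI
DI → ED
ED → GQ
GQ → RU
RU → DL
DL → JW
JW → GY
GY → BT
BT → UN
BT → WF
WF → PL
GY → GP
GP → OP
OP → PH
PH → HP
HP → ML
OP → NA
GY → ZD

OQ → DI → ED → GQ → RU → DL → JW → GY → BT → UN → WF → PL → GP → OP → PH → HP → ML → NA → ZD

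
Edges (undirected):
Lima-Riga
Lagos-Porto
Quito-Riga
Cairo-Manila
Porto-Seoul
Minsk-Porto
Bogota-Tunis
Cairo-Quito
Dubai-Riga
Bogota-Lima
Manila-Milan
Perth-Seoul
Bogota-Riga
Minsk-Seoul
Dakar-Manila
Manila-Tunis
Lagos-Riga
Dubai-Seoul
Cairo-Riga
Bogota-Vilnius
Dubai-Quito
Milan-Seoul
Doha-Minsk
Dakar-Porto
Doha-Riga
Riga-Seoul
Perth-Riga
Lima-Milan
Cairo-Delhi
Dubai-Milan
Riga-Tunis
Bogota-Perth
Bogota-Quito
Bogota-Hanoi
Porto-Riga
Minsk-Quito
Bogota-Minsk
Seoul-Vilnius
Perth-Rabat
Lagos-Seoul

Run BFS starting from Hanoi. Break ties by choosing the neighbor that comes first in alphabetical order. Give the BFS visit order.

Visit Hanoi; enqueue Bogota → queue [Bogota]
Visit Bogota; enqueue Lima, Minsk, Perth, Quito, Riga, Tunis, Vilnius → queue [Lima, Minsk, Perth, Quito, Riga, Tunis, Vilnius]
Visit Lima; enqueue Milan → queue [Minsk, Perth, Quito, Riga, Tunis, Vilnius, Milan]
Visit Minsk; enqueue Doha, Porto, Seoul → queue [Perth, Quito, Riga, Tunis, Vilnius, Milan, Doha, Porto, Seoul]
Visit Perth; enqueue Rabat → queue [Quito, Riga, Tunis, Vilnius, Milan, Doha, Porto, Seoul, Rabat]
Visit Quito; enqueue Cairo, Dubai → queue [Riga, Tunis, Vilnius, Milan, Doha, Porto, Seoul, Rabat, Cairo, Dubai]
Visit Riga; enqueue Lagos → queue [Tunis, Vilnius, Milan, Doha, Porto, Seoul, Rabat, Cairo, Dubai, Lagos]
Visit Tunis; enqueue Manila → queue [Vilnius, Milan, Doha, Porto, Seoul, Rabat, Cairo, Dubai, Lagos, Manila]
Visit Vilnius → queue [Milan, Doha, Porto, Seoul, Rabat, Cairo, Dubai, Lagos, Manila]
Visit Milan → queue [Doha, Porto, Seoul, Rabat, Cairo, Dubai, Lagos, Manila]
Visit Doha → queue [Porto, Seoul, Rabat, Cairo, Dubai, Lagos, Manila]
Visit Porto; enqueue Dakar → queue [Seoul, Rabat, Cairo, Dubai, Lagos, Manila, Dakar]
Visit Seoul → queue [Rabat, Cairo, Dubai, Lagos, Manila, Dakar]
Visit Rabat → queue [Cairo, Dubai, Lagos, Manila, Dakar]
Visit Cairo; enqueue Delhi → queue [Dubai, Lagos, Manila, Dakar, Delhi]
Visit Dubai → queue [Lagos, Manila, Dakar, Delhi]
Visit Lagos → queue [Manila, Dakar, Delhi]
Visit Manila → queue [Dakar, Delhi]
Visit Dakar → queue [Delhi]
Visit Delhi → queue []

Hanoi Bogota Lima Minsk Perth Quito Riga Tunis Vilnius Milan Doha Porto Seoul Rabat Cairo Dubai Lagos Manila Dakar Delhi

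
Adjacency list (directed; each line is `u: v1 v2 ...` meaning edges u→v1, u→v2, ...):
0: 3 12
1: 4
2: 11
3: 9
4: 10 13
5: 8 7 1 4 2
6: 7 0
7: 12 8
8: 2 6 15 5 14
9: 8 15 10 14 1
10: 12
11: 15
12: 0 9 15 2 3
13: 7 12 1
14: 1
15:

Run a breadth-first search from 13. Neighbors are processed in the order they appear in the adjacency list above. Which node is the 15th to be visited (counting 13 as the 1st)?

Visit 13; enqueue 7, 12, 1 → queue [7, 12, 1]
Visit 7; enqueue 8 → queue [12, 1, 8]
Visit 12; enqueue 0, 9, 15, 2, 3 → queue [1, 8, 0, 9, 15, 2, 3]
Visit 1; enqueue 4 → queue [8, 0, 9, 15, 2, 3, 4]
Visit 8; enqueue 6, 5, 14 → queue [0, 9, 15, 2, 3, 4, 6, 5, 14]
Visit 0 → queue [9, 15, 2, 3, 4, 6, 5, 14]
Visit 9; enqueue 10 → queue [15, 2, 3, 4, 6, 5, 14, 10]
Visit 15 → queue [2, 3, 4, 6, 5, 14, 10]
Visit 2; enqueue 11 → queue [3, 4, 6, 5, 14, 10, 11]
Visit 3 → queue [4, 6, 5, 14, 10, 11]
Visit 4 → queue [6, 5, 14, 10, 11]
Visit 6 → queue [5, 14, 10, 11]
Visit 5 → queue [14, 10, 11]
Visit 14 → queue [10, 11]
Visit 10 → queue [11]
Visit 11 → queue []

Visit order: 13, 7, 12, 1, 8, 0, 9, 15, 2, 3, 4, 6, 5, 14, 10, 11

10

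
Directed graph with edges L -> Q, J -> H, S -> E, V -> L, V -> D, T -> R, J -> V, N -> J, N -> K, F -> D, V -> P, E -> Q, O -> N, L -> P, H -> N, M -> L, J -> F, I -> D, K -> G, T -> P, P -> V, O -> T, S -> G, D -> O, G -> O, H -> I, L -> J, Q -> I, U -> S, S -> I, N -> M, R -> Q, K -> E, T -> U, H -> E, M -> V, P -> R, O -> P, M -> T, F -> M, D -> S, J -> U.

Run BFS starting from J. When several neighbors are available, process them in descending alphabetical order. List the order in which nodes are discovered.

J -> V -> U -> H -> F -> P -> L -> D -> S -> N -> I -> E -> M -> R -> Q -> O -> G -> K -> T

Visit J; enqueue V, U, H, F → queue [V, U, H, F]
Visit V; enqueue P, L, D → queue [U, H, F, P, L, D]
Visit U; enqueue S → queue [H, F, P, L, D, S]
Visit H; enqueue N, I, E → queue [F, P, L, D, S, N, I, E]
Visit F; enqueue M → queue [P, L, D, S, N, I, E, M]
Visit P; enqueue R → queue [L, D, S, N, I, E, M, R]
Visit L; enqueue Q → queue [D, S, N, I, E, M, R, Q]
Visit D; enqueue O → queue [S, N, I, E, M, R, Q, O]
Visit S; enqueue G → queue [N, I, E, M, R, Q, O, G]
Visit N; enqueue K → queue [I, E, M, R, Q, O, G, K]
Visit I → queue [E, M, R, Q, O, G, K]
Visit E → queue [M, R, Q, O, G, K]
Visit M; enqueue T → queue [R, Q, O, G, K, T]
Visit R → queue [Q, O, G, K, T]
Visit Q → queue [O, G, K, T]
Visit O → queue [G, K, T]
Visit G → queue [K, T]
Visit K → queue [T]
Visit T → queue []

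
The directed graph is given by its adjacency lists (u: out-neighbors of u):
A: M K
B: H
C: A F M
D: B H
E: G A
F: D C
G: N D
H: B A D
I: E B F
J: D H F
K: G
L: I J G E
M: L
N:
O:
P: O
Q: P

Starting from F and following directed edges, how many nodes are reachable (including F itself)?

14

BFS from F visits: F, D, C, H, B, M, A, L, K, J, I, G, E, N
Reachable nodes: 14 of 17 total.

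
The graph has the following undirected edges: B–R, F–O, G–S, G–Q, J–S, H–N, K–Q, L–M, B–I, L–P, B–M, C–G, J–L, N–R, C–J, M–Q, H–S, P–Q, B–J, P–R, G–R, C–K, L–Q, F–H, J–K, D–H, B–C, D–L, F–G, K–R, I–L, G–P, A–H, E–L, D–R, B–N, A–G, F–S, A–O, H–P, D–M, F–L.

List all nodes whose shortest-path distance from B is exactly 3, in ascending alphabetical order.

Level 0: B
Level 1: C, I, J, M, N, R
Level 2: D, G, H, K, L, P, Q, S
Level 3: A, E, F
Level 4: O

A, E, F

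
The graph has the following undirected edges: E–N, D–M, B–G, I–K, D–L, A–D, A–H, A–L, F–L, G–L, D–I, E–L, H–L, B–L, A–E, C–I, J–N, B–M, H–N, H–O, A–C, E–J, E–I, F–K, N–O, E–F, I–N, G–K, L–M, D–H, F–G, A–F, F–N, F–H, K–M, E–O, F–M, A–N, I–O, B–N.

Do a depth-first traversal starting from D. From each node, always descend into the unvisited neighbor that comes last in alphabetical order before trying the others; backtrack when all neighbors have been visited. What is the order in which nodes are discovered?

Visit D
D → M
M → L
L → H
H → O
O → N
N → J
J → E
E → I
I → K
K → G
G → F
F → A
A → C
G → B

D -> M -> L -> H -> O -> N -> J -> E -> I -> K -> G -> F -> A -> C -> B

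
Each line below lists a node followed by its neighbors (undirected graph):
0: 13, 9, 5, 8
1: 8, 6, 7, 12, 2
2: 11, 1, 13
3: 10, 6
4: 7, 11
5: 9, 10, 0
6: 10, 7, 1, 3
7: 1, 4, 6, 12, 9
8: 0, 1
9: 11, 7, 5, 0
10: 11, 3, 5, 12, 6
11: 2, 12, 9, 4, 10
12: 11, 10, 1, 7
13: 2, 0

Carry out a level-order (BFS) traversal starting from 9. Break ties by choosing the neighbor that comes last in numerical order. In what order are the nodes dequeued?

9 -> 11 -> 7 -> 5 -> 0 -> 12 -> 10 -> 4 -> 2 -> 6 -> 1 -> 13 -> 8 -> 3

Visit 9; enqueue 11, 7, 5, 0 → queue [11, 7, 5, 0]
Visit 11; enqueue 12, 10, 4, 2 → queue [7, 5, 0, 12, 10, 4, 2]
Visit 7; enqueue 6, 1 → queue [5, 0, 12, 10, 4, 2, 6, 1]
Visit 5 → queue [0, 12, 10, 4, 2, 6, 1]
Visit 0; enqueue 13, 8 → queue [12, 10, 4, 2, 6, 1, 13, 8]
Visit 12 → queue [10, 4, 2, 6, 1, 13, 8]
Visit 10; enqueue 3 → queue [4, 2, 6, 1, 13, 8, 3]
Visit 4 → queue [2, 6, 1, 13, 8, 3]
Visit 2 → queue [6, 1, 13, 8, 3]
Visit 6 → queue [1, 13, 8, 3]
Visit 1 → queue [13, 8, 3]
Visit 13 → queue [8, 3]
Visit 8 → queue [3]
Visit 3 → queue []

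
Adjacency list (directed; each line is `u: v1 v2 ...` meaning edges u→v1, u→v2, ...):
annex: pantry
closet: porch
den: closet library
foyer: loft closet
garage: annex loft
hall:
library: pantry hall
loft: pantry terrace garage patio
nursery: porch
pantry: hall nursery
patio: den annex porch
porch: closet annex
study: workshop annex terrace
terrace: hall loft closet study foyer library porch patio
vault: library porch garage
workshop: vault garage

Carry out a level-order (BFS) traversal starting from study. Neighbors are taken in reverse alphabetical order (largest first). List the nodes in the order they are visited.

Visit study; enqueue workshop, terrace, annex → queue [workshop, terrace, annex]
Visit workshop; enqueue vault, garage → queue [terrace, annex, vault, garage]
Visit terrace; enqueue porch, patio, loft, library, hall, foyer, closet → queue [annex, vault, garage, porch, patio, loft, library, hall, foyer, closet]
Visit annex; enqueue pantry → queue [vault, garage, porch, patio, loft, library, hall, foyer, closet, pantry]
Visit vault → queue [garage, porch, patio, loft, library, hall, foyer, closet, pantry]
Visit garage → queue [porch, patio, loft, library, hall, foyer, closet, pantry]
Visit porch → queue [patio, loft, library, hall, foyer, closet, pantry]
Visit patio; enqueue den → queue [loft, library, hall, foyer, closet, pantry, den]
Visit loft → queue [library, hall, foyer, closet, pantry, den]
Visit library → queue [hall, foyer, closet, pantry, den]
Visit hall → queue [foyer, closet, pantry, den]
Visit foyer → queue [closet, pantry, den]
Visit closet → queue [pantry, den]
Visit pantry; enqueue nursery → queue [den, nursery]
Visit den → queue [nursery]
Visit nursery → queue []

study, workshop, terrace, annex, vault, garage, porch, patio, loft, library, hall, foyer, closet, pantry, den, nursery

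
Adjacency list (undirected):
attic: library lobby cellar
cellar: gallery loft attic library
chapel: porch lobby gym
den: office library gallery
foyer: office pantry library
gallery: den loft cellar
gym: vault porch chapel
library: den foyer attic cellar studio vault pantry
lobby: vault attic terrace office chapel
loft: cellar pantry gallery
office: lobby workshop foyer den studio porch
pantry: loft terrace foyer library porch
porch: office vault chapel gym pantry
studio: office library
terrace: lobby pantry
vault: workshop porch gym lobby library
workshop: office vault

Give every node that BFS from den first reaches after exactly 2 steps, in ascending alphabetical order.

attic, cellar, foyer, lobby, loft, pantry, porch, studio, vault, workshop

Level 0: den
Level 1: gallery, library, office
Level 2: attic, cellar, foyer, lobby, loft, pantry, porch, studio, vault, workshop
Level 3: chapel, gym, terrace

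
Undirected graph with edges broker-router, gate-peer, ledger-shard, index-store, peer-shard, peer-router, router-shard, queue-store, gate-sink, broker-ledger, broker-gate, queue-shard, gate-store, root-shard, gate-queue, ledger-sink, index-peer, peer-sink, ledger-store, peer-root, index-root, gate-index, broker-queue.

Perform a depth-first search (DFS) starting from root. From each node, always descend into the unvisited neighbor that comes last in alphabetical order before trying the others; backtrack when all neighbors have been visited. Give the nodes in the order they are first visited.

root, shard, router, peer, sink, ledger, store, queue, gate, index, broker

Visit root
root → shard
shard → router
router → peer
peer → sink
sink → ledger
ledger → store
store → queue
queue → gate
gate → index
gate → broker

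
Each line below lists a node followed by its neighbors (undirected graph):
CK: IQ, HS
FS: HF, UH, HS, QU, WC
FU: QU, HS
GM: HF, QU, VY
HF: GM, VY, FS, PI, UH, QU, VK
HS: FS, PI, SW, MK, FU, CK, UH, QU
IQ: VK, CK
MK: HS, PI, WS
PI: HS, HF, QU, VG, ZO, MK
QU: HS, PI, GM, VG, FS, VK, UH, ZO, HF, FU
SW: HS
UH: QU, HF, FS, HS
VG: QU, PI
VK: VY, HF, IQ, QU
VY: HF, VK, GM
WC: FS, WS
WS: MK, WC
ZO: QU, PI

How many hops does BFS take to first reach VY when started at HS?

3

Level 0: HS
Level 1: CK, FS, FU, MK, PI, QU, SW, UH
Level 2: GM, HF, IQ, VG, VK, WC, WS, ZO
Level 3: VY
VY first appears at level 3.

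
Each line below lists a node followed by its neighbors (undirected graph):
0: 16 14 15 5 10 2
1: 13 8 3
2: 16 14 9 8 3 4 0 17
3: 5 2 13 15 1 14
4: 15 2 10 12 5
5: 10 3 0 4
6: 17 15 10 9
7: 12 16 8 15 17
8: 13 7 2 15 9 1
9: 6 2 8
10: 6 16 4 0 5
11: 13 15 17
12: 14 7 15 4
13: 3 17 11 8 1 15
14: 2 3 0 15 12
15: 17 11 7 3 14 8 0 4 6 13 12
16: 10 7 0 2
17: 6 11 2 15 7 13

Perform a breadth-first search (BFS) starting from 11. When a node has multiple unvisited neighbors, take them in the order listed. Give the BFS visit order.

11, 13, 15, 17, 3, 8, 1, 7, 14, 0, 4, 6, 12, 2, 5, 9, 16, 10

Visit 11; enqueue 13, 15, 17 → queue [13, 15, 17]
Visit 13; enqueue 3, 8, 1 → queue [15, 17, 3, 8, 1]
Visit 15; enqueue 7, 14, 0, 4, 6, 12 → queue [17, 3, 8, 1, 7, 14, 0, 4, 6, 12]
Visit 17; enqueue 2 → queue [3, 8, 1, 7, 14, 0, 4, 6, 12, 2]
Visit 3; enqueue 5 → queue [8, 1, 7, 14, 0, 4, 6, 12, 2, 5]
Visit 8; enqueue 9 → queue [1, 7, 14, 0, 4, 6, 12, 2, 5, 9]
Visit 1 → queue [7, 14, 0, 4, 6, 12, 2, 5, 9]
Visit 7; enqueue 16 → queue [14, 0, 4, 6, 12, 2, 5, 9, 16]
Visit 14 → queue [0, 4, 6, 12, 2, 5, 9, 16]
Visit 0; enqueue 10 → queue [4, 6, 12, 2, 5, 9, 16, 10]
Visit 4 → queue [6, 12, 2, 5, 9, 16, 10]
Visit 6 → queue [12, 2, 5, 9, 16, 10]
Visit 12 → queue [2, 5, 9, 16, 10]
Visit 2 → queue [5, 9, 16, 10]
Visit 5 → queue [9, 16, 10]
Visit 9 → queue [16, 10]
Visit 16 → queue [10]
Visit 10 → queue []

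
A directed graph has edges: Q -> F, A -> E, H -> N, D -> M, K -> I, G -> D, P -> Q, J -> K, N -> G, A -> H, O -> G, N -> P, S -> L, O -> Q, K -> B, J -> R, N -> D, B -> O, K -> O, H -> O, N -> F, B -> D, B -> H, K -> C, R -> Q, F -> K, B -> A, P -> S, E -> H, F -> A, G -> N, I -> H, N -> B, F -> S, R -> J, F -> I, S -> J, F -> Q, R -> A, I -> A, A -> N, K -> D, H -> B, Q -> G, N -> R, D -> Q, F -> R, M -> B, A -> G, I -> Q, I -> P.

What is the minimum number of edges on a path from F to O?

2

Level 0: F
Level 1: A, I, K, Q, R, S
Level 2: B, C, D, E, G, H, J, L, N, O, P
Level 3: M
O first appears at level 2.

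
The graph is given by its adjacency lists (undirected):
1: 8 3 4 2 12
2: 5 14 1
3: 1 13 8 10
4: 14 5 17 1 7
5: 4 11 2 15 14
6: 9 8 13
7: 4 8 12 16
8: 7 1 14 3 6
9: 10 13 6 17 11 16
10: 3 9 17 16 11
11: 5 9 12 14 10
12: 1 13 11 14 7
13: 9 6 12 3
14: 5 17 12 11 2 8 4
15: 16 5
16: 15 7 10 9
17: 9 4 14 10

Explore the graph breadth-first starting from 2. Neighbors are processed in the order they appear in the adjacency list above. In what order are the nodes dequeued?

Visit 2; enqueue 5, 14, 1 → queue [5, 14, 1]
Visit 5; enqueue 4, 11, 15 → queue [14, 1, 4, 11, 15]
Visit 14; enqueue 17, 12, 8 → queue [1, 4, 11, 15, 17, 12, 8]
Visit 1; enqueue 3 → queue [4, 11, 15, 17, 12, 8, 3]
Visit 4; enqueue 7 → queue [11, 15, 17, 12, 8, 3, 7]
Visit 11; enqueue 9, 10 → queue [15, 17, 12, 8, 3, 7, 9, 10]
Visit 15; enqueue 16 → queue [17, 12, 8, 3, 7, 9, 10, 16]
Visit 17 → queue [12, 8, 3, 7, 9, 10, 16]
Visit 12; enqueue 13 → queue [8, 3, 7, 9, 10, 16, 13]
Visit 8; enqueue 6 → queue [3, 7, 9, 10, 16, 13, 6]
Visit 3 → queue [7, 9, 10, 16, 13, 6]
Visit 7 → queue [9, 10, 16, 13, 6]
Visit 9 → queue [10, 16, 13, 6]
Visit 10 → queue [16, 13, 6]
Visit 16 → queue [13, 6]
Visit 13 → queue [6]
Visit 6 → queue []

2 → 5 → 14 → 1 → 4 → 11 → 15 → 17 → 12 → 8 → 3 → 7 → 9 → 10 → 16 → 13 → 6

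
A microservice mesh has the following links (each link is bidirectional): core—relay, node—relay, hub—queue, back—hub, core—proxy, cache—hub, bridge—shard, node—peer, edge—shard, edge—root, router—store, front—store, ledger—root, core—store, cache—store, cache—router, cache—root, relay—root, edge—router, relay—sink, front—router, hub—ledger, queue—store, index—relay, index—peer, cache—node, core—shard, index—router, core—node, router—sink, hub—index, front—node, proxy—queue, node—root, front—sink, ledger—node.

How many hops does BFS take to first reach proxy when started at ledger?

Level 0: ledger
Level 1: hub, node, root
Level 2: back, cache, core, edge, front, index, peer, queue, relay
Level 3: proxy, router, shard, sink, store
Level 4: bridge
proxy first appears at level 3.

3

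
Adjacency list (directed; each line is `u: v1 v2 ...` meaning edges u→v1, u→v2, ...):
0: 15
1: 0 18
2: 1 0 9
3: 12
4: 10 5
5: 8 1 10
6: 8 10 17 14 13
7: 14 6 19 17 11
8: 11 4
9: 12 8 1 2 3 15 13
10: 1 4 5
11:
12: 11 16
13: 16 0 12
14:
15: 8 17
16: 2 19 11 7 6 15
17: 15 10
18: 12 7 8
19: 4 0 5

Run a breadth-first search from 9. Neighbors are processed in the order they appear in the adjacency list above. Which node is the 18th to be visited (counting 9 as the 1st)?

Visit 9; enqueue 12, 8, 1, 2, 3, 15, 13 → queue [12, 8, 1, 2, 3, 15, 13]
Visit 12; enqueue 11, 16 → queue [8, 1, 2, 3, 15, 13, 11, 16]
Visit 8; enqueue 4 → queue [1, 2, 3, 15, 13, 11, 16, 4]
Visit 1; enqueue 0, 18 → queue [2, 3, 15, 13, 11, 16, 4, 0, 18]
Visit 2 → queue [3, 15, 13, 11, 16, 4, 0, 18]
Visit 3 → queue [15, 13, 11, 16, 4, 0, 18]
Visit 15; enqueue 17 → queue [13, 11, 16, 4, 0, 18, 17]
Visit 13 → queue [11, 16, 4, 0, 18, 17]
Visit 11 → queue [16, 4, 0, 18, 17]
Visit 16; enqueue 19, 7, 6 → queue [4, 0, 18, 17, 19, 7, 6]
Visit 4; enqueue 10, 5 → queue [0, 18, 17, 19, 7, 6, 10, 5]
Visit 0 → queue [18, 17, 19, 7, 6, 10, 5]
Visit 18 → queue [17, 19, 7, 6, 10, 5]
Visit 17 → queue [19, 7, 6, 10, 5]
Visit 19 → queue [7, 6, 10, 5]
Visit 7; enqueue 14 → queue [6, 10, 5, 14]
Visit 6 → queue [10, 5, 14]
Visit 10 → queue [5, 14]
Visit 5 → queue [14]
Visit 14 → queue []

Visit order: 9, 12, 8, 1, 2, 3, 15, 13, 11, 16, 4, 0, 18, 17, 19, 7, 6, 10, 5, 14

10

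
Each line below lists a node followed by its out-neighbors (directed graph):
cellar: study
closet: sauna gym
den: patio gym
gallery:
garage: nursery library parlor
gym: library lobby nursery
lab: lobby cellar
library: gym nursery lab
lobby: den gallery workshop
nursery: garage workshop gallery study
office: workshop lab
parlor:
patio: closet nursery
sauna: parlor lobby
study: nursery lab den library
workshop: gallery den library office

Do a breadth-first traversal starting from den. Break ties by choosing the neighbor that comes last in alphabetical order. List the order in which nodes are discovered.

den -> patio -> gym -> nursery -> closet -> lobby -> library -> workshop -> study -> garage -> gallery -> sauna -> lab -> office -> parlor -> cellar

Visit den; enqueue patio, gym → queue [patio, gym]
Visit patio; enqueue nursery, closet → queue [gym, nursery, closet]
Visit gym; enqueue lobby, library → queue [nursery, closet, lobby, library]
Visit nursery; enqueue workshop, study, garage, gallery → queue [closet, lobby, library, workshop, study, garage, gallery]
Visit closet; enqueue sauna → queue [lobby, library, workshop, study, garage, gallery, sauna]
Visit lobby → queue [library, workshop, study, garage, gallery, sauna]
Visit library; enqueue lab → queue [workshop, study, garage, gallery, sauna, lab]
Visit workshop; enqueue office → queue [study, garage, gallery, sauna, lab, office]
Visit study → queue [garage, gallery, sauna, lab, office]
Visit garage; enqueue parlor → queue [gallery, sauna, lab, office, parlor]
Visit gallery → queue [sauna, lab, office, parlor]
Visit sauna → queue [lab, office, parlor]
Visit lab; enqueue cellar → queue [office, parlor, cellar]
Visit office → queue [parlor, cellar]
Visit parlor → queue [cellar]
Visit cellar → queue []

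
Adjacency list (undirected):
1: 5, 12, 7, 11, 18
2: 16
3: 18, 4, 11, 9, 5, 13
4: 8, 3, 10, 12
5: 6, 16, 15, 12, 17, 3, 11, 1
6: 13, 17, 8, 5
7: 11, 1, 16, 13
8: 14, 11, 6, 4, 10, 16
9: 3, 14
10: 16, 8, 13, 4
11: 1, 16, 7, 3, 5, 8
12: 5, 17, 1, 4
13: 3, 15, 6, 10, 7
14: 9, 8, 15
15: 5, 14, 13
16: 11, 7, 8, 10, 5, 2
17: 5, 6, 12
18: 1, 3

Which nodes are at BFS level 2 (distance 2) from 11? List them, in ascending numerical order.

Level 0: 11
Level 1: 1, 3, 5, 7, 8, 16
Level 2: 2, 4, 6, 9, 10, 12, 13, 14, 15, 17, 18

2, 4, 6, 9, 10, 12, 13, 14, 15, 17, 18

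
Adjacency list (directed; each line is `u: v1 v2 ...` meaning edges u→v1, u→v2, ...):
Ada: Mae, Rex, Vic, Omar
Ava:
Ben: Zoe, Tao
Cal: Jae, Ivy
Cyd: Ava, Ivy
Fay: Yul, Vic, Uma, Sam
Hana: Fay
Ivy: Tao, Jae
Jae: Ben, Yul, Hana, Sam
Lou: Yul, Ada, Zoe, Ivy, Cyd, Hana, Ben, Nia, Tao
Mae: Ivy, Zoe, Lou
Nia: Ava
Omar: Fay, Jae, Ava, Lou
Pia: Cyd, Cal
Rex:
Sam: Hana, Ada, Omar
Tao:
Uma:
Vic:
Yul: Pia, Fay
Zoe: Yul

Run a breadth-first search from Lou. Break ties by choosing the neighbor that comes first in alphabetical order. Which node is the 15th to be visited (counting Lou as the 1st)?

Ava

Visit Lou; enqueue Ada, Ben, Cyd, Hana, Ivy, Nia, Tao, Yul, Zoe → queue [Ada, Ben, Cyd, Hana, Ivy, Nia, Tao, Yul, Zoe]
Visit Ada; enqueue Mae, Omar, Rex, Vic → queue [Ben, Cyd, Hana, Ivy, Nia, Tao, Yul, Zoe, Mae, Omar, Rex, Vic]
Visit Ben → queue [Cyd, Hana, Ivy, Nia, Tao, Yul, Zoe, Mae, Omar, Rex, Vic]
Visit Cyd; enqueue Ava → queue [Hana, Ivy, Nia, Tao, Yul, Zoe, Mae, Omar, Rex, Vic, Ava]
Visit Hana; enqueue Fay → queue [Ivy, Nia, Tao, Yul, Zoe, Mae, Omar, Rex, Vic, Ava, Fay]
Visit Ivy; enqueue Jae → queue [Nia, Tao, Yul, Zoe, Mae, Omar, Rex, Vic, Ava, Fay, Jae]
Visit Nia → queue [Tao, Yul, Zoe, Mae, Omar, Rex, Vic, Ava, Fay, Jae]
Visit Tao → queue [Yul, Zoe, Mae, Omar, Rex, Vic, Ava, Fay, Jae]
Visit Yul; enqueue Pia → queue [Zoe, Mae, Omar, Rex, Vic, Ava, Fay, Jae, Pia]
Visit Zoe → queue [Mae, Omar, Rex, Vic, Ava, Fay, Jae, Pia]
Visit Mae → queue [Omar, Rex, Vic, Ava, Fay, Jae, Pia]
Visit Omar → queue [Rex, Vic, Ava, Fay, Jae, Pia]
Visit Rex → queue [Vic, Ava, Fay, Jae, Pia]
Visit Vic → queue [Ava, Fay, Jae, Pia]
Visit Ava → queue [Fay, Jae, Pia]
Visit Fay; enqueue Sam, Uma → queue [Jae, Pia, Sam, Uma]
Visit Jae → queue [Pia, Sam, Uma]
Visit Pia; enqueue Cal → queue [Sam, Uma, Cal]
Visit Sam → queue [Uma, Cal]
Visit Uma → queue [Cal]
Visit Cal → queue []

Visit order: Lou, Ada, Ben, Cyd, Hana, Ivy, Nia, Tao, Yul, Zoe, Mae, Omar, Rex, Vic, Ava, Fay, Jae, Pia, Sam, Uma, Cal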